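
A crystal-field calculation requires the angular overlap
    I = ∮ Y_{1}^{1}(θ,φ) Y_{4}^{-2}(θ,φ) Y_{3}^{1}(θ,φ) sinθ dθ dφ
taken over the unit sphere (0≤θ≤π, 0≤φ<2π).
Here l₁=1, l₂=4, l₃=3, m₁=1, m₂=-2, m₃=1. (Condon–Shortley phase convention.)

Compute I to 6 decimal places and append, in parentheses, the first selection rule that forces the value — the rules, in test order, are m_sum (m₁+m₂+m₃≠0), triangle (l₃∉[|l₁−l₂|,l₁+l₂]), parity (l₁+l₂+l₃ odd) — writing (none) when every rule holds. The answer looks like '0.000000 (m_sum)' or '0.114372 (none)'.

0.238414 (none)

m-sum 0 ✓  L=8 even ✓  3≤3≤5 ✓
Π(2lᵢ+1) = 3×9×7 = 189
triangle coeff Δ(1,4,3) = 1/252
Σ_t [1,1]: t=1:−1/36 = -1/36
(3j)²=4/63 [(1 4 3; 0 0 0)], sign=+1
Σ_t [0,0]: t=0:+1/96 = 1/96
(3j)²=5/84 [(1 4 3; 1 -2 1)], sign=+1
⇒ 4πI² = 5/7
I = (+1)√(5/7/(4π)) = 0.23841361
No selection rule forces the value: the integral is nonzero (none).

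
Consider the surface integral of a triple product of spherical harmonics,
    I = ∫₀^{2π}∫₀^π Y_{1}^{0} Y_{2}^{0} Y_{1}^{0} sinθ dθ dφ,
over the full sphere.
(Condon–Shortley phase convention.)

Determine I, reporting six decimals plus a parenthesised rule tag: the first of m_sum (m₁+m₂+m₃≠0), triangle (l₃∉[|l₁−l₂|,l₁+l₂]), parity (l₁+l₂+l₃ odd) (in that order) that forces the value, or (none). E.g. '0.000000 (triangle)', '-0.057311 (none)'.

0.252313 (none)

Checks pass: Σm=0; 4 even; l₃=1∈[1,3].
(2·1+1)(2·2+1)(2·1+1) = 45
Δ: 2! 0! 2! / 5! → 1/30
sum: t=1:−1/1 = -1/1
3j²(1 2 1; 0 0 0) = Δ·Π!·Σ² = 2/15  (sign +1)
(m-triple is (0,0,0) — same symbol as above.)
combine: 4πI² = 45·2/15·2/15 = 4/5
take √, sign +1: I = 0.25231325
No selection rule forces the value: the integral is nonzero (none).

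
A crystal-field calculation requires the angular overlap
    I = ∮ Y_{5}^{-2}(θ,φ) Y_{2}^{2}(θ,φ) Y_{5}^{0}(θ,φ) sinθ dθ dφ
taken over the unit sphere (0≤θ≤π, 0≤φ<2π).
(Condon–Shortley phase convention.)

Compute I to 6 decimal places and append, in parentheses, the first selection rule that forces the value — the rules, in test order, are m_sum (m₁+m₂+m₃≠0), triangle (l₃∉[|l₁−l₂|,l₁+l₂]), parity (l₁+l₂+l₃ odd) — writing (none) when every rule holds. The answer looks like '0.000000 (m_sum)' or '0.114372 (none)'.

Checks pass: Σm=0; 12 even; l₃=5∈[3,7].
(2·5+1)(2·2+1)(2·5+1) = 605
Δ: 2! 8! 2! / 13! → 1/38610
sum: t=0:+1/2880 t=1:−1/576 t=2:+1/2880 = -1/960
3j²(5 2 5; 0 0 0) = Δ·Π!·Σ² = 10/429  (sign +1)
sum: t=2:+1/2880 = 1/2880
3j²(5 2 5; -2 2 0) = Δ·Π!·Σ² = 14/429  (sign -1)
combine: 4πI² = 605·10/429·14/429 = 700/1521
take √, sign -1: I = -0.19137248
No selection rule forces the value: the integral is nonzero (none).

-0.191372 (none)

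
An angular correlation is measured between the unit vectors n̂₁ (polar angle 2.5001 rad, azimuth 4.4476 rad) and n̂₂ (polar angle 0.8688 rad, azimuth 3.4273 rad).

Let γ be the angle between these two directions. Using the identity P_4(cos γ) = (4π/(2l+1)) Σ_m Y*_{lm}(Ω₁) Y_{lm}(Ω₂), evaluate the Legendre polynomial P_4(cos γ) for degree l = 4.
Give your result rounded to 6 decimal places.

0.110701

Summing Y*_{l m}(θ₁,φ₁)·Y_{l m}(θ₂,φ₂) over m ∈ [−4, 4]; prefactor 4π/(2·4+1) = 1.396263:
  [-4]  conj(Y_{4,-4})(Ω₁) = (0.027780, -0.049474) ; Y_{4,-4}(Ω₂) = (0.062428, -0.136854) ; Δ = (-0.005036, -0.006890)
  [-3]  conj(Y_{4,-3})(Ω₁) = (-0.153298, -0.150572) ; Y_{4,-3}(Ω₂) = (-0.235536, 0.272001) ; Δ = (0.077063, -0.006232)
  [-2]  conj(Y_{4,-2})(Ω₁) = (-0.361142, 0.211395) ; Y_{4,-2}(Ω₂) = (0.314792, -0.202400) ; Δ = (-0.070898, 0.139641)
  [-1]  conj(Y_{4,-1})(Ω₁) = (0.088651, 0.326938) ; Y_{4,-1}(Ω₂) = (0.018153, -0.005332) ; Δ = (0.003353, 0.005462)
  [+0]  conj(Y_{4,0})(Ω₁) = (-0.194154, -0.000000) ; Y_{4,0}(Ω₂) = (-0.362196, 0.000000) ; Δ = (0.070322, 0.000000)
  [+1]  conj(Y_{4,1})(Ω₁) = (-0.088651, 0.326938) ; Y_{4,1}(Ω₂) = (-0.018153, -0.005332) ; Δ = (0.003353, -0.005462)
  [+2]  conj(Y_{4,2})(Ω₁) = (-0.361142, -0.211395) ; Y_{4,2}(Ω₂) = (0.314792, 0.202400) ; Δ = (-0.070898, -0.139641)
  [+3]  conj(Y_{4,3})(Ω₁) = (0.153298, -0.150572) ; Y_{4,3}(Ω₂) = (0.235536, 0.272001) ; Δ = (0.077063, 0.006232)
  [+4]  conj(Y_{4,4})(Ω₁) = (0.027780, 0.049474) ; Y_{4,4}(Ω₂) = (0.062428, 0.136854) ; Δ = (-0.005036, 0.006890)
Total Σ_m = (0.079283, -0.000000). Multiply by 1.396263: (0.110701, -0.000000). P_4(cos γ) = 0.110701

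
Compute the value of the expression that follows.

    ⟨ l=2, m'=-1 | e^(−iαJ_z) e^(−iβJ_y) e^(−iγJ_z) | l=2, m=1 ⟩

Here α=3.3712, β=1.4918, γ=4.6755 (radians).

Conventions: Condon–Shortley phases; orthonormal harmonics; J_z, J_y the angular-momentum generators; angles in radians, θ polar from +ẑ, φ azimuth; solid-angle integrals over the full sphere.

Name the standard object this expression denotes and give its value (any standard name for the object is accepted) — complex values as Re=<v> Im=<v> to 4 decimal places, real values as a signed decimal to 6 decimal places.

Wigner D-matrix element, Re=0.1404 Im=-0.5144

This is a Wigner D-matrix element — the rotation-matrix element ⟨l m'| R(α,β,γ) |l m⟩ in the angular-momentum basis.
D^2_{-1,1}(3.3712,1.4918,4.6755) = e^{-i·-1·3.3712}·d^2_{-1,1}(1.4918)·e^{-i·1·4.6755}. Compute d first:
With c≡cos(β/2)=0.734477 and s≡sin(β/2)=0.678633, N=[1·6·6·1]^{1/2}=6.000000
The bounds max(0,m−m')=2 and min(l+m,l−m')=3 give 2 terms
  k=2: (−1)^0·6.0000/(2)·0.7345^2·0.6786^2 = +0.745329
  k=3: (−1)^1·6.0000/(6)·0.7345^0·0.6786^4 = -0.212100
d^2_{-1,1}(1.4918) = +0.745329 -0.212100 = +0.533230
Attach z-rotation phases: D = e^{-i(-1)(3.3712)}·(+0.533230)·e^{-i(1)(4.6755)} = +0.140428-0.514406i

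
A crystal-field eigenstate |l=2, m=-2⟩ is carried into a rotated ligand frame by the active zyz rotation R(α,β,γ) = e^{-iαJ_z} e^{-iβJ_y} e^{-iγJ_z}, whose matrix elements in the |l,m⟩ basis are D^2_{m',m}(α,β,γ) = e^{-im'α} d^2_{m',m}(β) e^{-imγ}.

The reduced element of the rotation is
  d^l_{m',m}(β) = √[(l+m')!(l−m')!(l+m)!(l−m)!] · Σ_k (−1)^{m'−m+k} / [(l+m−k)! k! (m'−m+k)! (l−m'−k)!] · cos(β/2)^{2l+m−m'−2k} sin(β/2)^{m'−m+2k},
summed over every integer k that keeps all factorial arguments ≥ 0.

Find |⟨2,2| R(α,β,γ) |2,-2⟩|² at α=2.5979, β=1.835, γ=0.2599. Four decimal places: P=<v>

First d^2_{2,-2}(β=1.8350), then the phase factors e^{-i(2)α} and e^{-i(-2)γ}:
Half-angle: c=0.607807, s=0.794085. N=√(24·1·1·24)=24.000000
k∈{0} keeps every argument non-negative
  k=0: (−1)^4·24.0000/(24)·0.6078^0·0.7941^4 = +0.397619
d^2_{2,-2}(1.8350) = +0.397619
|D^2_{2,-2}|² = |d^2_{2,-2}(β)|² = (+0.397619)² = 0.158101 (the z-rotation phases have unit modulus)

P=0.1581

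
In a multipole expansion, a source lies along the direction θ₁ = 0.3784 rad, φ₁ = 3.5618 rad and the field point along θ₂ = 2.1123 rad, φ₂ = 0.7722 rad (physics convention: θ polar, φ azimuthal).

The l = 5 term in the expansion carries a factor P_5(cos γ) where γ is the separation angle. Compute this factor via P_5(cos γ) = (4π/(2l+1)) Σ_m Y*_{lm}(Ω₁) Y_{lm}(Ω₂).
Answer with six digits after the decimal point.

Term-by-term m-sum for l=5 (normalisation 4π/11 = 1.142397):
  [-5]  conj(Y_{5,-5})(Ω₁) = 0.00162 - 0.00276j ; Y_{5,-5}(Ω₂) = -0.16133 + 0.14133j ; Δ = 0.00013 + 0.00067j
  [-4]  conj(Y_{5,-4})(Ω₁) = -0.00279 + 0.02525j ; Y_{5,-4}(Ω₂) = 0.40737 + 0.02153j ; Δ = -0.00168 + 0.01023j
  [-3]  conj(Y_{5,-3})(Ω₁) = -0.03605 - 0.11248j ; Y_{5,-3}(Ω₂) = -0.20547 - 0.22242j ; Δ = -0.01761 + 0.03113j
  [-2]  conj(Y_{5,-2})(Ω₁) = 0.22808 + 0.25467j ; Y_{5,-2}(Ω₂) = 0.00344 - 0.13018j ; Δ = 0.03394 - 0.02882j
  [-1]  conj(Y_{5,-1})(Ω₁) = -0.49366 - 0.22058j ; Y_{5,-1}(Ω₂) = -0.24325 + 0.23691j ; Δ = 0.17234 - 0.06330j
  [+0]  conj(Y_{5,0})(Ω₁) = 0.16634 + 0.00000j ; Y_{5,0}(Ω₂) = -0.05123 + 0.00000j ; Δ = -0.00852 + 0.00000j
  [+1]  conj(Y_{5,1})(Ω₁) = 0.49366 - 0.22058j ; Y_{5,1}(Ω₂) = 0.24325 + 0.23691j ; Δ = 0.17234 + 0.06330j
  [+2]  conj(Y_{5,2})(Ω₁) = 0.22808 - 0.25467j ; Y_{5,2}(Ω₂) = 0.00344 + 0.13018j ; Δ = 0.03394 + 0.02882j
  [+3]  conj(Y_{5,3})(Ω₁) = 0.03605 - 0.11248j ; Y_{5,3}(Ω₂) = 0.20547 - 0.22242j ; Δ = -0.01761 - 0.03113j
  [+4]  conj(Y_{5,4})(Ω₁) = -0.00279 - 0.02525j ; Y_{5,4}(Ω₂) = 0.40737 - 0.02153j ; Δ = -0.00168 - 0.01023j
  [+5]  conj(Y_{5,5})(Ω₁) = -0.00162 - 0.00276j ; Y_{5,5}(Ω₂) = 0.16133 + 0.14133j ; Δ = 0.00013 - 0.00067j
Total Σ_m = 0.36571 + 0.00000j. Multiply by 1.142397: 0.41778 + 0.00000j. P_5(cos γ) = 0.417783

0.417783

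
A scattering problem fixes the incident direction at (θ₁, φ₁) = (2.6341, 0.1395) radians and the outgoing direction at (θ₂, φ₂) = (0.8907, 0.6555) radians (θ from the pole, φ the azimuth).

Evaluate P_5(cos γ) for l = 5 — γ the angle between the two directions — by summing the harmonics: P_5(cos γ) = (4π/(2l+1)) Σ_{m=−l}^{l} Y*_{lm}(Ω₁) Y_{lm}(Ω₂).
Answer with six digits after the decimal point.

Summing Y*_{l m}(θ₁,φ₁)·Y_{l m}(θ₂,φ₂) over m ∈ [−5, 5]; prefactor 4π/(2·5+1) = 1.142397:
  term(m=-5) = -0.001405-0.000884i   from Y*(Ω₁)=+0.009644+0.008082i, Y(Ω₂)=-0.130664+0.017868i
  term(m=-4) = +0.011427+0.021260i   from Y*(Ω₁)=-0.060701-0.037887i, Y(Ω₂)=-0.292793-0.167484i
  term(m=-3) = +0.002213-0.097045i   from Y*(Ω₁)=+0.213129+0.094795i, Y(Ω₂)=-0.160406-0.383987i
  term(m=-2) = -0.027844+0.046577i   from Y*(Ω₁)=-0.434316-0.124419i, Y(Ω₂)=+0.030855-0.116082i
  term(m=-1) = -0.108007+0.061269i   from Y*(Ω₁)=+0.394337+0.055370i, Y(Ω₂)=-0.247206+0.190082i
  term(m=+0) = -0.036420+0.000000i   from Y*(Ω₁)=+0.174982-0.000000i, Y(Ω₂)=-0.208137+0.000000i
  term(m=+1) = -0.108007-0.061269i   from Y*(Ω₁)=-0.394337+0.055370i, Y(Ω₂)=+0.247206+0.190082i
  term(m=+2) = -0.027844-0.046577i   from Y*(Ω₁)=-0.434316+0.124419i, Y(Ω₂)=+0.030855+0.116082i
  term(m=+3) = +0.002213+0.097045i   from Y*(Ω₁)=-0.213129+0.094795i, Y(Ω₂)=+0.160406-0.383987i
  term(m=+4) = +0.011427-0.021260i   from Y*(Ω₁)=-0.060701+0.037887i, Y(Ω₂)=-0.292793+0.167484i
  term(m=+5) = -0.001405+0.000884i   from Y*(Ω₁)=-0.009644+0.008082i, Y(Ω₂)=+0.130664+0.017868i
Total Σ_m = -0.283652-0.000000i. Multiply by 1.142397: -0.324043-0.000000i. P_5(cos γ) = -0.324043

-0.324043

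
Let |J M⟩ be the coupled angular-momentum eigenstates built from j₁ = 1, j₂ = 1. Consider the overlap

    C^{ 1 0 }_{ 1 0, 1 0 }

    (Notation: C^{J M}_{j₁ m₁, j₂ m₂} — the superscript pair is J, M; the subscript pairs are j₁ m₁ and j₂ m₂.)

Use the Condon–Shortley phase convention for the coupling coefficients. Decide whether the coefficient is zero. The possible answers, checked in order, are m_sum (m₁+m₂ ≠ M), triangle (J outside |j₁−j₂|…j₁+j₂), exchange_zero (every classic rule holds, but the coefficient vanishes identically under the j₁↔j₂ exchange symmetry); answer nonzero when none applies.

exchange_zero

m-sum: m₁+m₂ = 0+0 = 0, M = 0  ✓
triangle: |j₁−j₂| = 0 ≤ J = 1 ≤ j₁+j₂ = 2  ✓
exchange: j₁=j₂ and m₁=m₂, and (−1)^(j₁+j₂−J) = (−1)^1 = −1 forces ⟨j₁m₁;j₂m₂|JM⟩ = −⟨j₂m₂;j₁m₁|JM⟩ = −⟨j₁m₁;j₂m₂|JM⟩ ⇒ the coefficient vanishes identically
Racah sum check: Σ_k collapses to 0 ⇒ CG = 0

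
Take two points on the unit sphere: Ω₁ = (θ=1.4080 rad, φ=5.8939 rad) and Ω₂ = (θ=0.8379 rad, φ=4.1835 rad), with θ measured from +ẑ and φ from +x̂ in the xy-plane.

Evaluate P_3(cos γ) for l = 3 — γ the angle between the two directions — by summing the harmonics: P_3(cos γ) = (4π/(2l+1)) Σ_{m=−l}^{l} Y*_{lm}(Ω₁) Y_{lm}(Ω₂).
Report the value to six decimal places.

Term-by-term m-sum for l=3 (normalisation 4π/7 = 1.795196):
  m=-3: (+0.157200-0.368785i) × (+0.171278+0.002719i) = +0.027927-0.062737i  (running Σ = +0.027927-0.062737i)
  m=-2: (+0.114825-0.113268i) × (-0.185378-0.329076i) = -0.058560-0.016789i  (running Σ = -0.030633-0.079526i)
  m=-1: (-0.256293+0.105137i) × (-0.150041+0.256733i) = +0.011463-0.081574i  (running Σ = -0.019170-0.161100i)
  m=0: (-0.173507-0.000000i) × (-0.190251+0.000000i) = +0.033010+0.000000i  (running Σ = +0.013840-0.161100i)
  m=1: (+0.256293+0.105137i) × (+0.150041+0.256733i) = +0.011463+0.081574i  (running Σ = +0.025302-0.079526i)
  m=2: (+0.114825+0.113268i) × (-0.185378+0.329076i) = -0.058560+0.016789i  (running Σ = -0.033258-0.062737i)
  m=3: (-0.157200-0.368785i) × (-0.171278+0.002719i) = +0.027927+0.062737i  (running Σ = -0.005330+0.000000i)
Total Σ_m = -0.005330+0.000000i. Multiply by 1.795196: -0.009569+0.000000i. P_3(cos γ) = -0.009569

-0.009569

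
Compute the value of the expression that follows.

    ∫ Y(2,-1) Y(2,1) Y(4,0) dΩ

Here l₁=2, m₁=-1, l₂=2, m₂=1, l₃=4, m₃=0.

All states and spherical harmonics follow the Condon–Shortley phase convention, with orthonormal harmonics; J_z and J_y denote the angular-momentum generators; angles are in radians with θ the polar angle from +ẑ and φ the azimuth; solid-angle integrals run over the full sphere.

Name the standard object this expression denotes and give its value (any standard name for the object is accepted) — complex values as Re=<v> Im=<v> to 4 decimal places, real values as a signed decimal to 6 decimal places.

This is a Gaunt coefficient — the integral of a triple product of spherical harmonics over the sphere.
m-sum 0 ✓  L=8 even ✓  0≤4≤4 ✓
Π(2lᵢ+1) = 5×5×9 = 225
triangle coeff Δ(2,2,4) = 1/630
Σ_t [0,0]: t=0:+1/16 = 1/16
(3j)²=2/35 [(2 2 4; 0 0 0)], sign=+1
Σ_t [0,0]: t=0:+1/36 = 1/36
(3j)²=8/315 [(2 2 4; -1 1 0)], sign=+1
⇒ 4πI² = 16/49
I = (+1)√(16/49/(4π)) = 0.16119702

Gaunt coefficient, +0.161197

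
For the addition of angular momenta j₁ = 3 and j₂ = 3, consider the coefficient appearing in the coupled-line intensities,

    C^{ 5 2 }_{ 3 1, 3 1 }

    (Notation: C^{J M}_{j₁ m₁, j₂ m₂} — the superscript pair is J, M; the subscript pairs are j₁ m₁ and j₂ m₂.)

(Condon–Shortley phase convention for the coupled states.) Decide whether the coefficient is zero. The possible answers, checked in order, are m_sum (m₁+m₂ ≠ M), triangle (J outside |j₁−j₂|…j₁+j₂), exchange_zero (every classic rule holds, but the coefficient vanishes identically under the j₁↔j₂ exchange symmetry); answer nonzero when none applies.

exchange_zero

m-sum: m₁+m₂ = 1+1 = 2, M = 2  ✓
triangle: |j₁−j₂| = 0 ≤ J = 5 ≤ j₁+j₂ = 6  ✓
exchange: j₁=j₂ and m₁=m₂, and (−1)^(j₁+j₂−J) = (−1)^1 = −1 forces ⟨j₁m₁;j₂m₂|JM⟩ = −⟨j₂m₂;j₁m₁|JM⟩ = −⟨j₁m₁;j₂m₂|JM⟩ ⇒ the coefficient vanishes identically
Racah sum check: Σ_k collapses to 0 ⇒ CG = 0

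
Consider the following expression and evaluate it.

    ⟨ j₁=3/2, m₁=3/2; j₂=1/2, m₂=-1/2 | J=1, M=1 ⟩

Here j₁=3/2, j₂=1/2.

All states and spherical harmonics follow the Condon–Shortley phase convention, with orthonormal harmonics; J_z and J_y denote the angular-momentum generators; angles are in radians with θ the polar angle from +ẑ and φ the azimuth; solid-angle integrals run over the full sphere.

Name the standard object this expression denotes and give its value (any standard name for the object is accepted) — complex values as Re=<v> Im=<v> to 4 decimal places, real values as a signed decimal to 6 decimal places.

This is a Clebsch–Gordan (vector-coupling) coefficient.
j₁+j₂−J=1  J+j₁−j₂=2  J−j₁+j₂=0  j₁+j₂+J+1=4
(j₁±m₁, j₂±m₂, J±M) = (3,0,0,1,2,0)
P² = 3
sum k=0..0:
  [0] +1/2 = 1/2
S = 1/2
C² = P²·S² = 3/4 ; C = +0.866025

Clebsch–Gordan coefficient, +√(3/4) ≈ +0.866025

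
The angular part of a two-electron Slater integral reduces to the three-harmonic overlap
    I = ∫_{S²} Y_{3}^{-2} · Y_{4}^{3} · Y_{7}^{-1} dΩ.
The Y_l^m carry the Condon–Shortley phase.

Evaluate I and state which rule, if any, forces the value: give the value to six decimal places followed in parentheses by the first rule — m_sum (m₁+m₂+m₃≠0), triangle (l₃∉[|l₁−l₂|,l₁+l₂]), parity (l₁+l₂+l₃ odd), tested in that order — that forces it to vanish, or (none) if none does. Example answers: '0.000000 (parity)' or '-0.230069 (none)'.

-0.046682 (none)

Checks pass: Σm=0; 14 even; l₃=7∈[1,7].
(2·3+1)(2·4+1)(2·7+1) = 945
Δ: 0! 6! 8! / 15! → 1/45045
sum: t=0:+1/20736 = 1/20736
3j²(3 4 7; 0 0 0) = Δ·Π!·Σ² = 35/1287  (sign -1)
sum: t=0:+1/604800 = 1/604800
3j²(3 4 7; -2 3 -1) = Δ·Π!·Σ² = 16/15015  (sign +1)
combine: 4πI² = 945·35/1287·16/15015 = 560/20449
take √, sign -1: I = -0.04668239
No selection rule forces the value: the integral is nonzero (none).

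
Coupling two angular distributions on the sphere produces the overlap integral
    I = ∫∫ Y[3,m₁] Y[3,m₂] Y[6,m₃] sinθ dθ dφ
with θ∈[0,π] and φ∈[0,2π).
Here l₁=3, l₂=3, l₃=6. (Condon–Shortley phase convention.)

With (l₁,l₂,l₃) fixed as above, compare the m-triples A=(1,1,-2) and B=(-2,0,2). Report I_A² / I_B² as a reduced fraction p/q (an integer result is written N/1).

15/8

l's match ⇒ only the (l;m) 3-j factors differ between A and B.
A: triangle coeff Δ(3,3,6) = 1/12012; Σ_t [0,0]: t=0:+1/2304 = 1/2304; (3j)²=5/143 [(3 3 6; 1 1 -2)], sign=+1
B: triangle coeff Δ(3,3,6) = 1/12012; Σ_t [0,0]: t=0:+1/4320 = 1/4320; (3j)²=8/429 [(3 3 6; -2 0 2)], sign=+1
I_A²/I_B² = (5/143)/(8/429) = 15/8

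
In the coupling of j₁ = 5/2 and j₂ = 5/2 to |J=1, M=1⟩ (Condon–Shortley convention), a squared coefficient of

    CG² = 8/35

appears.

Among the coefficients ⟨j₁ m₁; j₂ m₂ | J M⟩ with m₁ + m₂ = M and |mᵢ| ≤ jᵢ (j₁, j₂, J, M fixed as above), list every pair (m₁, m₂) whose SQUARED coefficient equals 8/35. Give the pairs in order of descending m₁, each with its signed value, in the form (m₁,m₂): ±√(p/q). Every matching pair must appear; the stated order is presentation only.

(3/2,-1/2): −√(8/35); (-1/2,3/2): −√(8/35)

Admissible pairs with m₁+m₂ = M = 1: (-3/2,5/2), (-1/2,3/2), (1/2,1/2), (3/2,-1/2), (5/2,-3/2)
  (m₁,m₂)=(5/2,-3/2): CG² = 1/7, CG = +√(1/7)
  (m₁,m₂)=(3/2,-1/2): CG² = 8/35, CG = −√(8/35)   ← matches the target
  (m₁,m₂)=(1/2,1/2): CG² = 9/35, CG = +√(9/35)
  (m₁,m₂)=(-1/2,3/2): CG² = 8/35, CG = −√(8/35)   ← matches the target
  (m₁,m₂)=(-3/2,5/2): CG² = 1/7, CG = +√(1/7)
Pairs with CG² = 8/35: (3/2,-1/2): −√(8/35); (-1/2,3/2): −√(8/35)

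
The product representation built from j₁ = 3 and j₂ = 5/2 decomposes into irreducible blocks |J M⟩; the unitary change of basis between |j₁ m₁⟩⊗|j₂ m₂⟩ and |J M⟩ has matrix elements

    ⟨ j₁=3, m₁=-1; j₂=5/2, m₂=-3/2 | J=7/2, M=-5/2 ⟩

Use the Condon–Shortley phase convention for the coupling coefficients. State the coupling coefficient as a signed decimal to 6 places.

triangle: 2!×4!×3!/10! = 288/3628800
(j±m)!: 2!×4!×1!×4!×1!×6! = 829440
prefactor² = (2J+1)×Δ×N² = 18432/35
  k=0: +1/(0!×2!×4!×1!×0!×2!) = 1/96
  k=1: −1/(1!×1!×3!×0!×1!×3!) = -1/36
Σ = -5/288  ⇒  CG² = 18432/35×(-5/288)² = 10/63
CG = −√(10/63) = -0.398410

−√(10/63) ≈ -0.398410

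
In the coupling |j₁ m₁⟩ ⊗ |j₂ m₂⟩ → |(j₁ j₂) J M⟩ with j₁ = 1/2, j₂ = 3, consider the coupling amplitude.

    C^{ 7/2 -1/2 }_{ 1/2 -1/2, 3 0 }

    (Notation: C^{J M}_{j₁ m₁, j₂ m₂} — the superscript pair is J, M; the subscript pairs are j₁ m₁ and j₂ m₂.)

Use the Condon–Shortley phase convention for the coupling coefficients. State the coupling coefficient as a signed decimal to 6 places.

+0.755929

triangle: 0!·1!·6!/8! = 720/40320
(j±m)!: 0!·1!·3!·3!·3!·4! = 5184
prefactor² = (2J+1)·Δ·N² = 5184/7
  k=0: +1/(0!·0!·1!·3!·0!·3!) = 1/36
Σ = 1/36  ⇒  CG² = 5184/7·(1/36)² = 4/7
CG = +√(4/7) = +0.755929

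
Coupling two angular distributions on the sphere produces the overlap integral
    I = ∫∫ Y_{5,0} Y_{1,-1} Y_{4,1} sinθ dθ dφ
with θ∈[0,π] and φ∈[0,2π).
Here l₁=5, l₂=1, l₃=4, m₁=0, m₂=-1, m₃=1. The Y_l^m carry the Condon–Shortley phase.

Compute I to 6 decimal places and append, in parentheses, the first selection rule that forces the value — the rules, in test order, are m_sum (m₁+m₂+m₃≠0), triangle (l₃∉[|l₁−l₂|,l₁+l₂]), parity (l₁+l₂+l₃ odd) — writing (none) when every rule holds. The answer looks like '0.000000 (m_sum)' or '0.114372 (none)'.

0.155288 (none)

Checks pass: Σm=0; 10 even; l₃=4∈[4,6].
(2·5+1)(2·1+1)(2·4+1) = 297
Δ: 2! 8! 0! / 11! → 1/495
sum: t=1:−1/576 = -1/576
3j²(5 1 4; 0 0 0) = Δ·Π!·Σ² = 5/99  (sign -1)
sum: t=0:+1/1440 = 1/1440
3j²(5 1 4; 0 -1 1) = Δ·Π!·Σ² = 2/99  (sign -1)
combine: 4πI² = 297·5/99·2/99 = 10/33
take √, sign +1: I = 0.15528807
No selection rule forces the value: the integral is nonzero (none).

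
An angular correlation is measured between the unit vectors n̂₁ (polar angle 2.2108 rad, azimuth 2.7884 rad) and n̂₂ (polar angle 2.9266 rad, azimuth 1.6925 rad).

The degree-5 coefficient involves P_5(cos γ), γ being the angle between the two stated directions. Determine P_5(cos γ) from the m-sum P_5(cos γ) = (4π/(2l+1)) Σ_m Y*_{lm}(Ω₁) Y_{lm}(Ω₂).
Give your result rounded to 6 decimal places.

Summing Y*_{l m}(θ₁,φ₁)·Y_{l m}(θ₂,φ₂) over m ∈ [−5, 5]; prefactor 4π/(2·5+1) = 1.142397:
  [-5]  conj(Y_{5,-5})(Ω₁) = (0.029882, 0.151162) ; Y_{5,-5}(Ω₂) = (-0.000117, -0.000168) ; Δ = (0.000022, -0.000023)
  [-4]  conj(Y_{5,-4})(Ω₁) = (-0.057093, 0.358274) ; Y_{5,-4}(Ω₂) = (-0.002625, 0.001390) ; Δ = (-0.000348, -0.001020)
  [-3]  conj(Y_{5,-3})(Ω₁) = (-0.193000, 0.344054) ; Y_{5,-3}(Ω₂) = (0.009104, 0.023816) ; Δ = (-0.009951, -0.001464)
  [-2]  conj(Y_{5,-2})(Ω₁) = (-0.034643, 0.029559) ; Y_{5,-2}(Ω₂) = (0.136291, -0.033845) ; Δ = (-0.003721, 0.005201)
  [-1]  conj(Y_{5,-1})(Ω₁) = (0.318634, -0.117465) ; Y_{5,-1}(Ω₂) = (-0.056152, -0.459105) ; Δ = (-0.071821, -0.139690)
  [+0]  conj(Y_{5,0})(Ω₁) = (0.136322, -0.000000) ; Y_{5,0}(Ω₂) = (-0.637755, 0.000000) ; Δ = (-0.086940, 0.000000)
  [+1]  conj(Y_{5,1})(Ω₁) = (-0.318634, -0.117465) ; Y_{5,1}(Ω₂) = (0.056152, -0.459105) ; Δ = (-0.071821, 0.139690)
  [+2]  conj(Y_{5,2})(Ω₁) = (-0.034643, -0.029559) ; Y_{5,2}(Ω₂) = (0.136291, 0.033845) ; Δ = (-0.003721, -0.005201)
  [+3]  conj(Y_{5,3})(Ω₁) = (0.193000, 0.344054) ; Y_{5,3}(Ω₂) = (-0.009104, 0.023816) ; Δ = (-0.009951, 0.001464)
  [+4]  conj(Y_{5,4})(Ω₁) = (-0.057093, -0.358274) ; Y_{5,4}(Ω₂) = (-0.002625, -0.001390) ; Δ = (-0.000348, 0.001020)
  [+5]  conj(Y_{5,5})(Ω₁) = (-0.029882, 0.151162) ; Y_{5,5}(Ω₂) = (0.000117, -0.000168) ; Δ = (0.000022, 0.000023)
Σ over m = (-0.258578, -0.000000); ×(4π/11) → (-0.295398, -0.000000). Real part: -0.295398

-0.295398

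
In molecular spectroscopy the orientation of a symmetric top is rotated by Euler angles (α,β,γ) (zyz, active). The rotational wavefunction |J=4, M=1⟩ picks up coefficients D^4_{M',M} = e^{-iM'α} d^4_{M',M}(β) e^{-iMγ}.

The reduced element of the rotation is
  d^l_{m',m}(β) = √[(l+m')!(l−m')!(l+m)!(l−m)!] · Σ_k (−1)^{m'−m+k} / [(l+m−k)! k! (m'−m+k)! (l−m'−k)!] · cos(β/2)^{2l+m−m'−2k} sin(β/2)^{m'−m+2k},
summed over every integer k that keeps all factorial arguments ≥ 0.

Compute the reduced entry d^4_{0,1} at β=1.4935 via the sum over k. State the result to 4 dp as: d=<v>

d=-0.1273

d^4_{0,1}(β=1.4935) via the finite sum:
With c≡cos(β/2)=0.733900 and s≡sin(β/2)=0.679257, N=[24·24·120·6]^{1/2}=643.987578
Admissible k: 1..4 (factorial args all ≥0)
  k=1: (−1)^0·643.9876/(144)·0.7339^7·0.6793^1 = +0.348344
  k=2: (−1)^1·643.9876/(24)·0.7339^5·0.6793^3 = -1.790418
  k=3: (−1)^2·643.9876/(24)·0.7339^3·0.6793^5 = +1.533729
  k=4: (−1)^3·643.9876/(144)·0.7339^1·0.6793^7 = -0.218974
d^4_{0,1}(1.4935) = +0.348344 -1.790418 +1.533729 -0.218974 = -0.127318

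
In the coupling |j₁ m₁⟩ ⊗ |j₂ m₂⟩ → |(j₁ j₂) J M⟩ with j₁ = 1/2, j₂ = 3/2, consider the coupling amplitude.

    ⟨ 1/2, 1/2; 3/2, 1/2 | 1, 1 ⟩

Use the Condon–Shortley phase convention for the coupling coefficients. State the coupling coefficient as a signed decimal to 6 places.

j₁+j₂−J=1  J+j₁−j₂=0  J−j₁+j₂=2  j₁+j₂+J+1=4
(j₁±m₁, j₂±m₂, J±M) = (1,0,2,1,2,0)
P² = 1
sum k=0..0:
  [0] +1/2 = 1/2
S = 1/2
C² = P²·S² = 1/4 ; C = +0.500000

+0.500000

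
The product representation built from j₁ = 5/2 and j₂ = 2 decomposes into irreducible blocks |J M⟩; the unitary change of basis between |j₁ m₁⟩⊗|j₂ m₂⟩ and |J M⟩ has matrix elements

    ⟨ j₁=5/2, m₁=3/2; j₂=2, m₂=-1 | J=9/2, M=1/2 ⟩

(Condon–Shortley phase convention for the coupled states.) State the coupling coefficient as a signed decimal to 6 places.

j₁+j₂−J=0  J+j₁−j₂=5  J−j₁+j₂=4  j₁+j₂+J+1=10
(j₁±m₁, j₂±m₂, J±M) = (4,1,1,3,5,4)
P² = 23040/7
sum k=0..0:
  [0] +1/144 = 1/144
S = 1/144
C² = P²·S² = 10/63 ; C = +0.398410

+√(10/63) = +0.398410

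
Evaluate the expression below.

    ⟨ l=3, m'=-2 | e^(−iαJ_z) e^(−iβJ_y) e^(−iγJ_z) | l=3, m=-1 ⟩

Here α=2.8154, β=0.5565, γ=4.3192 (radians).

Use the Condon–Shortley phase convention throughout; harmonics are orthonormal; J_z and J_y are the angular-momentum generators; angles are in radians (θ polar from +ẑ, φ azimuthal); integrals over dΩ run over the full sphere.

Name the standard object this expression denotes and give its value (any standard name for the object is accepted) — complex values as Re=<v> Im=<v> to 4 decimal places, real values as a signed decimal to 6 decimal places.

Wigner D-matrix element, Re=-0.5169 Im=-0.2995

This is a Wigner D-matrix element — the rotation-matrix element ⟨l m'| R(α,β,γ) |l m⟩ in the angular-momentum basis.
First d^3_{-2,-1}(β=0.5565), then the phase factors e^{-i(-2)α} and e^{-i(-1)γ}:
c=cos(0.556500/2)=0.961538, s=sin(0.556500/2)=0.274673; N=√[1·120·2·24]=75.894664
The bounds max(0,m−m')=1 and min(l+m,l−m')=2 give 2 terms
  k=1: (−1)^0·75.8947/(24)·0.9615^5·0.2747^1 = +0.713917
  k=2: (−1)^1·75.8947/(12)·0.9615^3·0.2747^3 = -0.116514
d^3_{-2,-1}(0.5565) = +0.713917 -0.116514 = +0.597403
Phases: e^{-i·(-2)·2.8154}=+0.794638-0.607084i, e^{-i·(-1)·4.3192}=-0.383136-0.923692i ⇒ D=-0.516881-0.299541i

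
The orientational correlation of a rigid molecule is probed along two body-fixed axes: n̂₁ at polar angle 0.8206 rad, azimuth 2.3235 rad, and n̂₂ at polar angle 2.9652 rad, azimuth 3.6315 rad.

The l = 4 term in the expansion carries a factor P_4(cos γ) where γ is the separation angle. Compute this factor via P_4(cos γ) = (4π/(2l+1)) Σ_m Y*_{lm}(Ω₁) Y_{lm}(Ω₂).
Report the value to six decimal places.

-0.426509

Addition theorem: P_4(cos γ) = (4π/9) Σ_m Y*_{lm}(Ω₁) Y_{lm}(Ω₂), m = −4…4:
  [-4]  conj(Y_{4,-4})(Ω₁) = -0.125663+0.016528i ; Y_{4,-4}(Ω₂) = -0.000159-0.000388i ; Δ = +0.000026+0.000046i
  [-3]  conj(Y_{4,-3})(Ω₁) = +0.258244+0.211975i ; Y_{4,-3}(Ω₂) = +0.000672-0.006625i ; Δ = +0.001578-0.001568i
  [-2]  conj(Y_{4,-2})(Ω₁) = -0.026365-0.402629i ; Y_{4,-2}(Ω₂) = +0.033200-0.049479i ; Δ = -0.020797-0.012063i
  [-1]  conj(Y_{4,-1})(Ω₁) = -0.040937+0.043706i ; Y_{4,-1}(Ω₂) = +0.272918-0.145539i ; Δ = -0.004812+0.017886i
  [+0]  conj(Y_{4,0})(Ω₁) = -0.357826-0.000000i ; Y_{4,0}(Ω₂) = +0.719497+0.000000i ; Δ = -0.257455-0.000000i
  [+1]  conj(Y_{4,1})(Ω₁) = +0.040937+0.043706i ; Y_{4,1}(Ω₂) = -0.272918-0.145539i ; Δ = -0.004812-0.017886i
  [+2]  conj(Y_{4,2})(Ω₁) = -0.026365+0.402629i ; Y_{4,2}(Ω₂) = +0.033200+0.049479i ; Δ = -0.020797+0.012063i
  [+3]  conj(Y_{4,3})(Ω₁) = -0.258244+0.211975i ; Y_{4,3}(Ω₂) = -0.000672-0.006625i ; Δ = +0.001578+0.001568i
  [+4]  conj(Y_{4,4})(Ω₁) = -0.125663-0.016528i ; Y_{4,4}(Ω₂) = -0.000159+0.000388i ; Δ = +0.000026-0.000046i
Σ over m = -0.305464+0.000000i; ×(4π/9) → -0.426509+0.000000i. Real part: -0.426509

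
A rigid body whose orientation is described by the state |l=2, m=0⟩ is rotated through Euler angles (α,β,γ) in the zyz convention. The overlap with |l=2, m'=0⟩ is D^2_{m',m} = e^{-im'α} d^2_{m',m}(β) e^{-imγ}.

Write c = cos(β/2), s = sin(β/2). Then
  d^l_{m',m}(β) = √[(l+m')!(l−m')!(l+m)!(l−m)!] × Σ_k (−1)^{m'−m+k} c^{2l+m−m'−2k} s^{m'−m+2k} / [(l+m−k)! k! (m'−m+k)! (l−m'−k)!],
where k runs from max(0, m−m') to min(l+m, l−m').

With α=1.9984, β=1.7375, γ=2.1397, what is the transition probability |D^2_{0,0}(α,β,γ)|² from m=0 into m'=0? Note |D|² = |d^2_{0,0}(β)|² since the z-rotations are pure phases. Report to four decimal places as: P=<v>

P=0.2104

First d^2_{0,0}(β=1.7375), then the phase factors e^{-i(0)α} and e^{-i(0)γ}:
c=cos(1.737500/2)=0.645781, s=sin(1.737500/2)=0.763522; N=√[2·2·2·2]=4.000000
k: max(0,(0)−(0))=0 … min(2+(0),2−(0))=2
  k=0: (−1)^0·4.0000/(4)·0.6458^4·0.7635^0 = +0.173917
  k=1: (−1)^1·4.0000/(1)·0.6458^2·0.7635^2 = -0.972466
  k=2: (−1)^2·4.0000/(4)·0.6458^0·0.7635^4 = +0.339850
d^2_{0,0}(1.7375) = +0.173917 -0.972466 +0.339850 = -0.458700
|D^2_{0,0}|² = |d^2_{0,0}(β)|² = (-0.458700)² = 0.210405 (the z-rotation phases have unit modulus)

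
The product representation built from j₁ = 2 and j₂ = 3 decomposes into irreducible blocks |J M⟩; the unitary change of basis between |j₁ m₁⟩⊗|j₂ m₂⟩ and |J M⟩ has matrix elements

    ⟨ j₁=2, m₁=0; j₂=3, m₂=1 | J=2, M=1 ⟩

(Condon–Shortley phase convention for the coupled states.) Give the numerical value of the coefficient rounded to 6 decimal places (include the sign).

j₁+j₂−J=3  J+j₁−j₂=1  J−j₁+j₂=3  j₁+j₂+J+1=8
(j₁±m₁, j₂±m₂, J±M) = (2,2,4,2,3,1)
P² = 36/7
sum k=1..2:
  [1] −1/12 = -1/12
  [2] +1/4 = 1/4
S = 1/6
C² = P²·S² = 1/7 ; C = +0.377964

+0.377964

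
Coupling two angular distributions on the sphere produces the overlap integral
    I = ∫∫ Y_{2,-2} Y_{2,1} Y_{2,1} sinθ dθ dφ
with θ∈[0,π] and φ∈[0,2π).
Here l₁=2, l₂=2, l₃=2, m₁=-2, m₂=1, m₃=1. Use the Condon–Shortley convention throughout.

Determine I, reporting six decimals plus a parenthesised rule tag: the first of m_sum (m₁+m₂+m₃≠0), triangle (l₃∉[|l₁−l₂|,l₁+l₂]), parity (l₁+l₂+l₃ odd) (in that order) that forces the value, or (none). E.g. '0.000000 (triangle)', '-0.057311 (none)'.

0.220728 (none)

Rules hold: Σm=0, L=6 even, 0≤2≤4.
N = 5·5·5 = 125
Δ = 2!·2!·2!/7! = 1/630
Racah Σ t=0..2: t=0:+1/8 t=1:−1/1 t=2:+1/8 = -3/4
⇒ 3j(2 2 2; 0 0 0)² = 2/35, sgn -1
Racah Σ t=2..2: t=2:+1/4 = 1/4
⇒ 3j(2 2 2; -2 1 1)² = 3/35, sgn -1
4πI² = N·(3j₀)²·(3jₘ)² = 30/49
I = +1·√(0.612245/4π) = 0.22072812
No selection rule forces the value: the integral is nonzero (none).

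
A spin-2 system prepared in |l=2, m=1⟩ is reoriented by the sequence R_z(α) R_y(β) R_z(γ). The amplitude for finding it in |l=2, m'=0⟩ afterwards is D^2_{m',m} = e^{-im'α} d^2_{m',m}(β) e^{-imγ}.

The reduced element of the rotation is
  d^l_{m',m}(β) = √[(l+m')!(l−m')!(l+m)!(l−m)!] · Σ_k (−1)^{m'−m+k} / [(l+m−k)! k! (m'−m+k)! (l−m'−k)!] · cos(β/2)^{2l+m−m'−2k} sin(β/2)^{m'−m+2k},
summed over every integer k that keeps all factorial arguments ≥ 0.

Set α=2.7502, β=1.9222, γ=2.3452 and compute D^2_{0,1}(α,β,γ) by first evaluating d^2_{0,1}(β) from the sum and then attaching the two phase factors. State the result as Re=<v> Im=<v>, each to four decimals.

Re=0.2768 Im=0.2829

D^2_{0,1}(2.7502,1.9222,2.3452) = e^{-i·0·2.7502}·d^2_{0,1}(1.9222)·e^{-i·1·2.3452}. Compute d first:
Half-angle: c=0.572619, s=0.819822. N=√(2·2·6·1)=4.898979
Admissible k: 1..2 (factorial args all ≥0)
  k=1: (−1)^0·4.8990/(2)·0.5726^3·0.8198^1 = +0.377043
  k=2: (−1)^1·4.8990/(2)·0.5726^1·0.8198^3 = -0.772858
d^2_{0,1}(1.9222) = +0.377043 -0.772858 = -0.395814
D = (+1.000000+0.000000i)·(-0.395814)·(-0.699290-0.714838i) = +0.276789+0.282943i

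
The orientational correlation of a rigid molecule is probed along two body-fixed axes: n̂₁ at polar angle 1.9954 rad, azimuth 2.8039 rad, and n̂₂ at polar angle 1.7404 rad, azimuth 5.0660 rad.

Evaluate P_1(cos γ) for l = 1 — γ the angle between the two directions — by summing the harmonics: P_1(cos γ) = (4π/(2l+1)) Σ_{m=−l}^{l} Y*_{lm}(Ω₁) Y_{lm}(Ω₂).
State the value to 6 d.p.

Addition theorem: P_1(cos γ) = (4π/3) Σ_m Y*_{lm}(Ω₁) Y_{lm}(Ω₂), m = −1…1:
  [-1]  conj(Y_{1,-1})(Ω₁) = (-0.297035, 0.104302) ; Y_{1,-1}(Ω₂) = (0.117924, 0.319467) ; Δ = (-0.068348, -0.082593)
  [+0]  conj(Y_{1,0})(Ω₁) = (-0.201285, -0.000000) ; Y_{1,0}(Ω₂) = (-0.082472, 0.000000) ; Δ = (0.016600, 0.000000)
  [+1]  conj(Y_{1,1})(Ω₁) = (0.297035, 0.104302) ; Y_{1,1}(Ω₂) = (-0.117924, 0.319467) ; Δ = (-0.068348, 0.082593)
Total Σ_m = (-0.120096, 0.000000). Multiply by 4.188790: (-0.503059, 0.000000). P_1(cos γ) = -0.503059

-0.503059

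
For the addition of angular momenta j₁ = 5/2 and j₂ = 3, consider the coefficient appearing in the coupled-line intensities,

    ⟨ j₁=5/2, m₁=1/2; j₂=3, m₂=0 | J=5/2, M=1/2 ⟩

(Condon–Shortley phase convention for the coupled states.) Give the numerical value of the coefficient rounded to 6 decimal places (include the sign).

−√(8/105) ≈ -0.276026

triangle: 3!*2!*3!/9! = 72/362880
(j±m)!: 3!*2!*3!*3!*3!*2! = 5184
prefactor² = (2J+1)*Δ*N² = 216/35
  k=0: +1/(0!*3!*2!*3!*0!*0!) = 1/72
  k=1: −1/(1!*2!*1!*2!*1!*1!) = -1/4
  k=2: +1/(2!*1!*0!*1!*2!*2!) = 1/8
Σ = -1/9  ⇒  CG² = 216/35*(-1/9)² = 8/105
CG = −√(8/105) = -0.276026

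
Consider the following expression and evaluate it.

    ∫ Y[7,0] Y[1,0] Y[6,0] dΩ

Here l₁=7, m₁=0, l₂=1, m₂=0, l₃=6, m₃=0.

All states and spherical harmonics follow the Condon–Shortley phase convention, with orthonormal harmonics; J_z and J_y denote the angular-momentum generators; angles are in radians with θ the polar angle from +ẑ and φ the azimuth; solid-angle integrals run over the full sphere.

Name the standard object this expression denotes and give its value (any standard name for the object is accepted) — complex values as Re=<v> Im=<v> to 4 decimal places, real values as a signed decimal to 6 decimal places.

This is a Gaunt coefficient — the integral of a triple product of spherical harmonics over the sphere.
Checks pass: Σm=0; 14 even; l₃=6∈[6,8].
(2·7+1)(2·1+1)(2·6+1) = 585
Δ: 2! 12! 0! / 15! → 1/1365
sum: t=1:−1/518400 = -1/518400
3j²(7 1 6; 0 0 0) = Δ·Π!·Σ² = 7/195  (sign -1)
(m-triple is (0,0,0) — same symbol as above.)
combine: 4πI² = 585·7/195·7/195 = 49/65
take √, sign +1: I = 0.24492687

Gaunt coefficient, +0.244927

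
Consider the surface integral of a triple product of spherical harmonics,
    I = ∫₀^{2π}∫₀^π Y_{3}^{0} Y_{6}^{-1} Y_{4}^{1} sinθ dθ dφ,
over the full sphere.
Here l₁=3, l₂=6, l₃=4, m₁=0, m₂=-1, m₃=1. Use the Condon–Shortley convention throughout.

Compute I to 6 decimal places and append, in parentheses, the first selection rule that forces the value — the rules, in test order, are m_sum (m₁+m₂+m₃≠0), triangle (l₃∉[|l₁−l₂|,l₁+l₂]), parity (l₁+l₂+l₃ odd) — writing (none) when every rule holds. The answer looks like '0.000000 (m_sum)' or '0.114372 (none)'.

l₁+l₂+l₃=13 is odd: 3j(l;000)=0 ⇒ I=0

0.000000 (parity)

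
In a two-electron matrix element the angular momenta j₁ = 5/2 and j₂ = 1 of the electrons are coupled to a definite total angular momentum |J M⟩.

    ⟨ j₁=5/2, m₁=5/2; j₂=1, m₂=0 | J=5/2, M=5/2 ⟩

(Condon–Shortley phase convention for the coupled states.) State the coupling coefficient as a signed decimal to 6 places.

+√(5/7) ≈ +0.845154

triangle: 1!·4!·1!/7! = 24/5040
(j±m)!: 5!·0!·1!·1!·5!·0! = 14400
prefactor² = (2J+1)·Δ·N² = 2880/7
  k=0: +1/(0!·1!·0!·1!·4!·0!) = 1/24
Σ = 1/24  ⇒  CG² = 2880/7·(1/24)² = 5/7
CG = +√(5/7) = +0.845154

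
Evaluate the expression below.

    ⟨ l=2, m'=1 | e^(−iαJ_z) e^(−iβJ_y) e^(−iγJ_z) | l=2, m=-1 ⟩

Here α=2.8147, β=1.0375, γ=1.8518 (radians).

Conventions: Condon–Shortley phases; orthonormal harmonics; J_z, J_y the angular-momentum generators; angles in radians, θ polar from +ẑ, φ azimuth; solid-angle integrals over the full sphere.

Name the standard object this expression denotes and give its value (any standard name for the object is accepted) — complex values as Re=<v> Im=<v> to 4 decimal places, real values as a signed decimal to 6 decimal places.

This is a Wigner D-matrix element — the rotation-matrix element ⟨l m'| R(α,β,γ) |l m⟩ in the angular-momentum basis.
First d^2_{1,-1}(β=1.0375), then the phase factors e^{-i(1)α} and e^{-i(-1)γ}:
c=cos(1.037500/2)=0.868440, s=sin(1.037500/2)=0.495795; N=√[6·1·1·6]=6.000000
k∈{0,1} keeps every argument non-negative
  k=0: (−1)^2·6.0000/(2)·0.8684^2·0.4958^2 = +0.556166
  k=1: (−1)^3·6.0000/(6)·0.8684^0·0.4958^4 = -0.060424
d^2_{1,-1}(1.0375) = +0.556166 -0.060424 = +0.495743
Attach z-rotation phases: D = e^{-i(1)(2.8147)}·(+0.495743)·e^{-i(-1)(1.8518)} = +0.283139-0.406931i

Wigner D-matrix element, Re=0.2831 Im=-0.4069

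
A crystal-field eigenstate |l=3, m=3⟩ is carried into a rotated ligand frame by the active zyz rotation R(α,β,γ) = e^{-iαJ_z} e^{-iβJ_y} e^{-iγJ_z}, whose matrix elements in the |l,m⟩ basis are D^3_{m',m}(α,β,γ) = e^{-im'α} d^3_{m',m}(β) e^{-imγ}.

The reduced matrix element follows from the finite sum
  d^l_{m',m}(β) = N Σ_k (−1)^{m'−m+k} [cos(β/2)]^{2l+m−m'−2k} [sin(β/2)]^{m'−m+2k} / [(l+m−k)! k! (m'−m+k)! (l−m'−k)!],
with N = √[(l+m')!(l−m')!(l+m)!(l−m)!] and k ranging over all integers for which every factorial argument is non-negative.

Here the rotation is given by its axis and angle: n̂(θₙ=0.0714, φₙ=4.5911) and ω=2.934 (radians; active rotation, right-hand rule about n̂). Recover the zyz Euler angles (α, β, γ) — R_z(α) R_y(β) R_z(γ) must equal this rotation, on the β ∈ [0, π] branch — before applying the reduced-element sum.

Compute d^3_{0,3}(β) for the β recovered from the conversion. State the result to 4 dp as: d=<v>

Axis–angle → zyz. n̂ = (sinθₙcosφₙ, sinθₙsinφₙ, cosθₙ) = (-0.008631, -0.070815, +0.997452), ω = 2.9340.
R = I cosω + sinω [n̂]ₓ + (1−cosω) n̂n̂ᵀ gives
  R = [-0.978383, -0.204370, -0.031629; +0.206789, -0.968608, -0.137974; -0.002439, -0.141532, +0.989931]
β = atan2(√(R₁₃²+R₂₃²), R₃₃) = 0.142030; α = atan2(R₂₃, R₁₃) mod 2π = 4.487040; γ = atan2(R₃₂, −R₃₁) mod 2π = 4.729618
d^3_{0,3}(β=0.1420) via the finite sum:
With c≡cos(β/2)=0.997479 and s≡sin(β/2)=0.070955, N=[6·6·720·1]^{1/2}=160.996894
k: max(0,(3)−(0))=3 … min(3+(3),3−(0))=3
  k=3: (−1)^0·160.9969/(36)·0.9975^3·0.0710^3 = +0.001586
d^3_{0,3}(0.1420) = +0.001586

d=0.0016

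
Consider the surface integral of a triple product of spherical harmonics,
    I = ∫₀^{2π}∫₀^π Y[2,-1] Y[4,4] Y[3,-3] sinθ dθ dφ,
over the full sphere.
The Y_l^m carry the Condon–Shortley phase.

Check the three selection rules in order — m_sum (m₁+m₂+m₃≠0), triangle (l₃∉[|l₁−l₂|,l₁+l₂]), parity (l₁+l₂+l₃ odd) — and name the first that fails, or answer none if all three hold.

azimuthal sum: -1 + 4 − 3 = 0  ✓
2 ≤ 3 ≤ 6 (triangle on l)  ✓
L = 2 + 4 + 3 = 9 (odd)  ✗

parity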